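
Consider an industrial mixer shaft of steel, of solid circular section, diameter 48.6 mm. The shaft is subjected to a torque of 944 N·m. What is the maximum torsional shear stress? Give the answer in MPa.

J = πd⁴/32 = π(0.0486)⁴/32 = 5.477×10^-7 m⁴.
τ_max = T·r/J = 944.0 × 0.0243 / 5.477×10^-7 = 4.188×10^7 Pa.

41.9 MPa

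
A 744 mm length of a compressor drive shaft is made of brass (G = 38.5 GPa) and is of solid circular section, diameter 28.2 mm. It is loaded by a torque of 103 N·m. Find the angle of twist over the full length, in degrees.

1.84°

J = πd⁴/32 = π(0.0282)⁴/32 = 6.209×10^-8 m⁴.
θ = T·L/(G·J) = 103.0 × 0.744 / (38.5×10⁹ × 6.209×10^-8) = 0.03206 rad.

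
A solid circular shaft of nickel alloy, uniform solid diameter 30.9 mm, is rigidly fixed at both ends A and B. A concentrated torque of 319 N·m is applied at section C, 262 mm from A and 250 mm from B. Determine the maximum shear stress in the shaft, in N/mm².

28.2 N/mm²

With uniform GJ and both ends fixed, compatibility θ_AC = θ_CB gives T_A·a = T_B·b, together with T_A + T_B = T₀.
T_A = T₀·b/(a+b) = 319.0·250/512.0 = 155.8 N·m; T_B = 163.2 N·m.
τ in each portion: τ_AC = 2.69×10^7 Pa, τ_CB = 2.82×10^7 Pa; maximum is in CB.
τ_max = T_CB·r/J = 163.2·0.0154/8.95×10^-8 = 2.818×10^7 Pa.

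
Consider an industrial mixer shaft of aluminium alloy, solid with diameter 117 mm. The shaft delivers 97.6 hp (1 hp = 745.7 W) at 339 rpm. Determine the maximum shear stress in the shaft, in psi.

ω = 2π·339/60 = 35.50 rad/s, so T = P/ω = 97.6×745.7 / 35.50 = 2050 N·m.
J = πd⁴/32 = π(0.117)⁴/32 = 1.840×10^-5 m⁴.
τ_max = T·r/J = 2050 × 0.0585 / 1.840×10^-5 = 6.519×10^6 Pa.

946 psi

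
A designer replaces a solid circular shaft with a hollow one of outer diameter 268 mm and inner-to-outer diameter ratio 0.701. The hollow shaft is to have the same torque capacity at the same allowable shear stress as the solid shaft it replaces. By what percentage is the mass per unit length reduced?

38.9 %

Equal τ_max and T ⇒ the solid shaft needs d_s³ = d_o³(1−k⁴), so d_s = 268·(1−0.701⁴)^(1/3) = 244.4 mm.
Area ratio A_h/A_s = d_o²(1−k²)/d_s² = (1−k²)/(1−k⁴)^(2/3) = 0.6115.
Mass saving = 1 − 0.6115 = 38.9 %.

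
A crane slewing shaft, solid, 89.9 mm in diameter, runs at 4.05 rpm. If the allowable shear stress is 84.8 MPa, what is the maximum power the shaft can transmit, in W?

J = πd⁴/32 = π(0.0899)⁴/32 = 6.413×10^-6 m⁴.
T_max = τ_allow·J/r = 8.48×10^7 × 6.413×10^-6 / 0.0450 = 12100 N·m.
ω = 2π·4.05/60 = 0.4241 rad/s, so P_max = T_max·ω = 5131 W.

5130 W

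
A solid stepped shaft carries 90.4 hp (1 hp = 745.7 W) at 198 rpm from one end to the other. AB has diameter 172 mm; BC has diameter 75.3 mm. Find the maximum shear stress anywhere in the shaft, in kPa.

38800 kPa

ω = 2π·198/60 = 20.73 rad/s, so T = P/ω = 90.4×745.7 / 20.73 = 3251 N·m.
Under the same torque, τ_max = 16T/(πd³) is largest where d is smallest — segment BC (d = 75.3 mm).
τ_max = 16·3251/(π·(0.0753)³) = 3.878×10^7 Pa.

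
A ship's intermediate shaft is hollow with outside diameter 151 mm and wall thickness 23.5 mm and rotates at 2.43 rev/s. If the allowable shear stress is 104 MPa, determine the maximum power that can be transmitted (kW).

832 kW

J = π(d_o⁴ − d_i⁴)/32 = π(0.151⁴ − 0.104⁴)/32 = 3.955×10^-5 m⁴.
T_max = τ_allow·J/r = 1.04×10^8 × 3.955×10^-5 / 0.0755 = 54490 N·m.
ω = 2π·2.43 = 15.27 rad/s, so P_max = T_max·ω = 8.319×10^5 W.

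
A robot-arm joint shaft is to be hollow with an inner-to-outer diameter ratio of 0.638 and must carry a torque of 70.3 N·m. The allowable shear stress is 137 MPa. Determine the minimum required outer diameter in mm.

14.6 mm

For a hollow shaft with d_i/d_o = 0.638: τ_max = 16T/(π d_o³ (1−k⁴)), so d_o = [16T/(π τ_allow (1−k⁴))]^(1/3) = [16·70.30/(π·1.37×10^8·0.8343)]^(1/3) = 0.01463 m.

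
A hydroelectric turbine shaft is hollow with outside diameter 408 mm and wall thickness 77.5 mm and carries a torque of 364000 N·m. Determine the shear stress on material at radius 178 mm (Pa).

J = π(d_o⁴ − d_i⁴)/32 = π(0.408⁴ − 0.253⁴)/32 = 2.318×10^-3 m⁴.
Shear stress varies linearly with radius: τ = T·r/J = 364000 × 0.178 / 2.318×10^-3 = 2.795×10^7 Pa.

2.79e7 Pa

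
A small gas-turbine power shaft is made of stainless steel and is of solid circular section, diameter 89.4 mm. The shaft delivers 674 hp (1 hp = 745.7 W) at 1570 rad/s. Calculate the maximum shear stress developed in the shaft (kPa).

ω = 1570 rad/s, so T = P/ω = 674×745.7 / 1570 = 320.1 N·m.
J = πd⁴/32 = π(0.0894)⁴/32 = 6.271×10^-6 m⁴.
τ_max = T·r/J = 320.1 × 0.0447 / 6.271×10^-6 = 2.282×10^6 Pa.

2280 kPa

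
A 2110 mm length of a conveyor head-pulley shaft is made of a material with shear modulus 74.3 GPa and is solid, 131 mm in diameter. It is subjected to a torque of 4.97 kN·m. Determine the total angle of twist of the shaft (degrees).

0.280°

J = πd⁴/32 = π(0.131)⁴/32 = 2.891×10^-5 m⁴.
θ = T·L/(G·J) = 4970 × 2.11 / (74.3×10⁹ × 2.891×10^-5) = 4.882×10^-3 rad.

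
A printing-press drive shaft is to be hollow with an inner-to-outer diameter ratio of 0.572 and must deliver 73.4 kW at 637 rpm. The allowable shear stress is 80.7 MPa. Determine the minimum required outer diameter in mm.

ω = 2π·637/60 = 66.71 rad/s, so T = P/ω = 73.4×10³ / 66.71 = 1100 N·m.
For a hollow shaft with d_i/d_o = 0.572: τ_max = 16T/(π d_o³ (1−k⁴)), so d_o = [16T/(π τ_allow (1−k⁴))]^(1/3) = [16·1100/(π·8.07×10^7·0.8930)]^(1/3) = 0.04268 m.

42.7 mm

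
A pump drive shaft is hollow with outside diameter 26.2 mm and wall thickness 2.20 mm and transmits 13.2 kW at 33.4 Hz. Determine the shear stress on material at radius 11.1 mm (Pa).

ω = 2π·33.4 = 209.9 rad/s, so T = P/ω = 13.2×10³ / 209.9 = 62.90 N·m.
J = π(d_o⁴ − d_i⁴)/32 = π(0.0262⁴ − 0.0218⁴)/32 = 2.409×10^-8 m⁴.
Shear stress varies linearly with radius: τ = T·r/J = 62.90 × 0.0111 / 2.409×10^-8 = 2.899×10^7 Pa.

2.90e7 Pa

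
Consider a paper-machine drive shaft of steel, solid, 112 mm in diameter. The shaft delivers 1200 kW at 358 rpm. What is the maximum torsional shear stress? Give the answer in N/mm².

ω = 2π·358/60 = 37.49 rad/s, so T = P/ω = 1200×10³ / 37.49 = 32010 N·m.
J = πd⁴/32 = π(0.112)⁴/32 = 1.545×10^-5 m⁴.
τ_max = T·r/J = 32010 × 0.0560 / 1.545×10^-5 = 1.160×10^8 Pa.

116 N/mm²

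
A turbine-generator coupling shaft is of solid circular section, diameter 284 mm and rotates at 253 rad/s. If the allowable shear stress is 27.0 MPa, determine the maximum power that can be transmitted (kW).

J = πd⁴/32 = π(0.284)⁴/32 = 6.387×10^-4 m⁴.
T_max = τ_allow·J/r = 2.70×10^7 × 6.387×10^-4 / 0.142 = 121400 N·m.
ω = 253 rad/s, so P_max = T_max·ω = 3.072×10^7 W.

30700 kW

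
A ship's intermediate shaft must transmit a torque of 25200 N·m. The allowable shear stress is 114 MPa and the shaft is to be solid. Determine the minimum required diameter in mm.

For a solid shaft τ_max = 16T/(πd³), so d = (16T/(π τ_allow))^(1/3) = (16·25200/(π·1.14×10^8))^(1/3) = 0.1040 m.

104 mm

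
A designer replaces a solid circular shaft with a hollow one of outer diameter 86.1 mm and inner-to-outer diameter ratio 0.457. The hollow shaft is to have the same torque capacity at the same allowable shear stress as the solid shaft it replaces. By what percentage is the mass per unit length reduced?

Equal τ_max and T ⇒ the solid shaft needs d_s³ = d_o³(1−k⁴), so d_s = 86.1·(1−0.457⁴)^(1/3) = 84.83 mm.
Area ratio A_h/A_s = d_o²(1−k²)/d_s² = (1−k²)/(1−k⁴)^(2/3) = 0.8150.
Mass saving = 1 − 0.8150 = 18.5 %.

18.5 %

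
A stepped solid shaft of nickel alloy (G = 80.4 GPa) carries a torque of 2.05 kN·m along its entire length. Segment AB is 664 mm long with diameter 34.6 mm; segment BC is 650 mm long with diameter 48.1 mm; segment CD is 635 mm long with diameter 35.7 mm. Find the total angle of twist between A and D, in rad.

0.253 rad

J_AB = π(0.0346)⁴/32 = 1.41×10^-7 m⁴; J_BC = π(0.0481)⁴/32 = 5.26×10^-7 m⁴; J_CD = π(0.0357)⁴/32 = 1.59×10^-7 m⁴.
θ = (T/G)·Σ L_i/J_i = (2050/80.4×10⁹)·(0.664/1.41×10^-7 + 0.650/5.26×10^-7 + 0.635/1.59×10^-7) = 0.2534 rad.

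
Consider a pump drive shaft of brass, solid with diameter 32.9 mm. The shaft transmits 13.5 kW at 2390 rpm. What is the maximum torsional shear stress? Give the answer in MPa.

7.71 MPa

ω = 2π·2390/60 = 250.3 rad/s, so T = P/ω = 13.5×10³ / 250.3 = 53.94 N·m.
J = πd⁴/32 = π(0.0329)⁴/32 = 1.150×10^-7 m⁴.
τ_max = T·r/J = 53.94 × 0.0164 / 1.150×10^-7 = 7.714×10^6 Pa.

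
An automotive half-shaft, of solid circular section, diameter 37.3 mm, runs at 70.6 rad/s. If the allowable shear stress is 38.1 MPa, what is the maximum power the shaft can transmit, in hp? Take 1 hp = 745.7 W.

J = πd⁴/32 = π(0.0373)⁴/32 = 1.900×10^-7 m⁴.
T_max = τ_allow·J/r = 3.81×10^7 × 1.900×10^-7 / 0.0186 = 388.2 N·m.
ω = 70.6 rad/s, so P_max = T_max·ω = 2.741×10^4 W.

36.8 hp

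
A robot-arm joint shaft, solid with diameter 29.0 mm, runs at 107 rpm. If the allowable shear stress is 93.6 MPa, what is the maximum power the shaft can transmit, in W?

5020 W

J = πd⁴/32 = π(0.0290)⁴/32 = 6.944×10^-8 m⁴.
T_max = τ_allow·J/r = 9.36×10^7 × 6.944×10^-8 / 0.0145 = 448.2 N·m.
ω = 2π·107/60 = 11.21 rad/s, so P_max = T_max·ω = 5022 W.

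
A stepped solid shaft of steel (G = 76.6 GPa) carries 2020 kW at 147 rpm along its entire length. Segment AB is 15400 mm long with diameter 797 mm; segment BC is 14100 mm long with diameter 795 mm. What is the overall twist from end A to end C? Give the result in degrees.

ω = 2π·147/60 = 15.39 rad/s, so T = P/ω = 2020×10³ / 15.39 = 131200 N·m.
J_AB = π(0.797)⁴/32 = 0.0396 m⁴; J_BC = π(0.795)⁴/32 = 0.0392 m⁴.
θ = (T/G)·Σ L_i/J_i = (131200/76.6×10⁹)·(15.4/0.0396 + 14.1/0.0392) = 1.282×10^-3 rad.

0.0734°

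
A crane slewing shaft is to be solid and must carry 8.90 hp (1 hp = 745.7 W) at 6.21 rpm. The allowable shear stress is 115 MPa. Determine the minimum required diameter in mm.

76.7 mm

ω = 2π·6.21/60 = 0.6503 rad/s, so T = P/ω = 8.90×745.7 / 0.6503 = 10210 N·m.
For a solid shaft τ_max = 16T/(πd³), so d = (16T/(π τ_allow))^(1/3) = (16·10210/(π·1.15×10^8))^(1/3) = 0.07674 m.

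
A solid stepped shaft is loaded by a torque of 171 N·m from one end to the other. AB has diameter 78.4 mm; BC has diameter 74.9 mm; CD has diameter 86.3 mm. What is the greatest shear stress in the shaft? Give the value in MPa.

Under the same torque, τ_max = 16T/(πd³) is largest where d is smallest — segment BC (d = 74.9 mm).
τ_max = 16·171.0/(π·(0.0749)³) = 2.073×10^6 Pa.

2.07 MPa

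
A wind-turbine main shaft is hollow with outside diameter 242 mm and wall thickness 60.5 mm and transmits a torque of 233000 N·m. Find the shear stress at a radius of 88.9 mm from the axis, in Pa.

6.56e7 Pa

J = π(d_o⁴ − d_i⁴)/32 = π(0.242⁴ − 0.121⁴)/32 = 3.157×10^-4 m⁴.
Shear stress varies linearly with radius: τ = T·r/J = 233000 × 0.0889 / 3.157×10^-4 = 6.562×10^7 Pa.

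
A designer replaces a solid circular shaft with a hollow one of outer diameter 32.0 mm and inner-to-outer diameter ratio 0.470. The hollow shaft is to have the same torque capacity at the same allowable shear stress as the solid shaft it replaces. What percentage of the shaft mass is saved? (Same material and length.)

Equal τ_max and T ⇒ the solid shaft needs d_s³ = d_o³(1−k⁴), so d_s = 32.0·(1−0.470⁴)^(1/3) = 31.47 mm.
Area ratio A_h/A_s = d_o²(1−k²)/d_s² = (1−k²)/(1−k⁴)^(2/3) = 0.8055.
Mass saving = 1 − 0.8055 = 19.4 %.

19.4 %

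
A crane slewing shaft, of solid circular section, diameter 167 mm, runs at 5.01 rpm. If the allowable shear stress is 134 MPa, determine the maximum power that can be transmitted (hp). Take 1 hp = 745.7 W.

86.2 hp

J = πd⁴/32 = π(0.167)⁴/32 = 7.636×10^-5 m⁴.
T_max = τ_allow·J/r = 1.34×10^8 × 7.636×10^-5 / 0.0835 = 122500 N·m.
ω = 2π·5.01/60 = 0.5246 rad/s, so P_max = T_max·ω = 6.429×10^4 W.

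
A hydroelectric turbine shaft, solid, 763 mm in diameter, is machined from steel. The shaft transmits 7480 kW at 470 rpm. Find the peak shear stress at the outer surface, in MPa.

ω = 2π·470/60 = 49.22 rad/s, so T = P/ω = 7480×10³ / 49.22 = 152000 N·m.
J = πd⁴/32 = π(0.763)⁴/32 = 0.03327 m⁴.
τ_max = T·r/J = 152000 × 0.382 / 0.03327 = 1.742×10^6 Pa.

1.74 MPa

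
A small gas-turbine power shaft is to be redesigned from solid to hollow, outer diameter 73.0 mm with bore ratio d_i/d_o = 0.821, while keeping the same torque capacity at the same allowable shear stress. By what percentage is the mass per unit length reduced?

Equal τ_max and T ⇒ the solid shaft needs d_s³ = d_o³(1−k⁴), so d_s = 73.0·(1−0.821⁴)^(1/3) = 59.65 mm.
Area ratio A_h/A_s = d_o²(1−k²)/d_s² = (1−k²)/(1−k⁴)^(2/3) = 0.4881.
Mass saving = 1 − 0.4881 = 51.2 %.

51.2 %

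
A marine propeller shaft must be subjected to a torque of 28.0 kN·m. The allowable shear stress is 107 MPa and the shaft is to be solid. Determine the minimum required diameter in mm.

For a solid shaft τ_max = 16T/(πd³), so d = (16T/(π τ_allow))^(1/3) = (16·28000/(π·1.07×10^8))^(1/3) = 0.1100 m.

110 mm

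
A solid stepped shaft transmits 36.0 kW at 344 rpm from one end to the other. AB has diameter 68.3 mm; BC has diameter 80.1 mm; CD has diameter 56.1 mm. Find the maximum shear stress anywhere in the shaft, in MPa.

28.8 MPa

ω = 2π·344/60 = 36.02 rad/s, so T = P/ω = 36.0×10³ / 36.02 = 999.3 N·m.
Under the same torque, τ_max = 16T/(πd³) is largest where d is smallest — segment CD (d = 56.1 mm).
τ_max = 16·999.3/(π·(0.0561)³) = 2.883×10^7 Pa.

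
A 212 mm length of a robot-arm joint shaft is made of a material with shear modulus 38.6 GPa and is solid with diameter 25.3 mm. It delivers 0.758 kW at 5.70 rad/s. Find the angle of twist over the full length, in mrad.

18.2 mrad

ω = 5.70 rad/s, so T = P/ω = 0.758×10³ / 5.700 = 133.0 N·m.
J = πd⁴/32 = π(0.0253)⁴/32 = 4.022×10^-8 m⁴.
θ = T·L/(G·J) = 133.0 × 0.212 / (38.6×10⁹ × 4.022×10^-8) = 0.01816 rad.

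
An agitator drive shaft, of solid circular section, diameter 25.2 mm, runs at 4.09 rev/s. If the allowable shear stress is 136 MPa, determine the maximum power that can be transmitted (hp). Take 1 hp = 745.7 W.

J = πd⁴/32 = π(0.0252)⁴/32 = 3.959×10^-8 m⁴.
T_max = τ_allow·J/r = 1.36×10^8 × 3.959×10^-8 / 0.0126 = 427.3 N·m.
ω = 2π·4.09 = 25.70 rad/s, so P_max = T_max·ω = 1.098×10^4 W.

14.7 hp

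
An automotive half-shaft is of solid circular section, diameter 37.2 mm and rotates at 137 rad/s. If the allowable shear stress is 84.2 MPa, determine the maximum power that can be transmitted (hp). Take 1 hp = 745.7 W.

156 hp

J = πd⁴/32 = π(0.0372)⁴/32 = 1.880×10^-7 m⁴.
T_max = τ_allow·J/r = 8.42×10^7 × 1.880×10^-7 / 0.0186 = 851.1 N·m.
ω = 137 rad/s, so P_max = T_max·ω = 1.166×10^5 W.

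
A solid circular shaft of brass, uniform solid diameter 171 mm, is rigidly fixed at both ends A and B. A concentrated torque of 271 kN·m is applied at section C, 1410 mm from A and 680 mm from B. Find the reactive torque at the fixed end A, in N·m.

With uniform GJ and both ends fixed, compatibility θ_AC = θ_CB gives T_A·a = T_B·b, together with T_A + T_B = T₀.
T_A = T₀·b/(a+b) = 271000·680/2090 = 88170 N·m; T_B = 182800 N·m.

88200 N·m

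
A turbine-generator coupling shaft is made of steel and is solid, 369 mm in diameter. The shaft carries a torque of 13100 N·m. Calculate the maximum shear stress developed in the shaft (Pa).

1.33e6 Pa

J = πd⁴/32 = π(0.369)⁴/32 = 1.820×10^-3 m⁴.
τ_max = T·r/J = 13100 × 0.184 / 1.820×10^-3 = 1.328×10^6 Pa.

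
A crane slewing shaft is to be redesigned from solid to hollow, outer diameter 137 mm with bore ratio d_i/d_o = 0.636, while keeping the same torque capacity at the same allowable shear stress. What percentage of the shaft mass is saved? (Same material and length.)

Equal τ_max and T ⇒ the solid shaft needs d_s³ = d_o³(1−k⁴), so d_s = 137·(1−0.636⁴)^(1/3) = 129.1 mm.
Area ratio A_h/A_s = d_o²(1−k²)/d_s² = (1−k²)/(1−k⁴)^(2/3) = 0.6708.
Mass saving = 1 − 0.6708 = 32.9 %.

32.9 %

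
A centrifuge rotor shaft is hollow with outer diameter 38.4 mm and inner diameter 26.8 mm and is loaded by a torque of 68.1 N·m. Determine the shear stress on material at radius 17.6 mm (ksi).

J = π(d_o⁴ − d_i⁴)/32 = π(0.0384⁴ − 0.0268⁴)/32 = 1.628×10^-7 m⁴.
Shear stress varies linearly with radius: τ = T·r/J = 68.10 × 0.0176 / 1.628×10^-7 = 7.361×10^6 Pa.

1.07 ksi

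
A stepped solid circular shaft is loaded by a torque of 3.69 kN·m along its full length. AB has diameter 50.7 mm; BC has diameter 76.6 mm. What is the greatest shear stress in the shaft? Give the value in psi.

Under the same torque, τ_max = 16T/(πd³) is largest where d is smallest — segment AB (d = 50.7 mm).
τ_max = 16·3690/(π·(0.0507)³) = 1.442×10^8 Pa.

20900 psi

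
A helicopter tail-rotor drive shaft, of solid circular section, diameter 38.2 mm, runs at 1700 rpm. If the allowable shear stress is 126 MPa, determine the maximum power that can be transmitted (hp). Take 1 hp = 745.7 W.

J = πd⁴/32 = π(0.0382)⁴/32 = 2.091×10^-7 m⁴.
T_max = τ_allow·J/r = 1.26×10^8 × 2.091×10^-7 / 0.0191 = 1379 N·m.
ω = 2π·1700/60 = 178.0 rad/s, so P_max = T_max·ω = 2.455×10^5 W.

329 hp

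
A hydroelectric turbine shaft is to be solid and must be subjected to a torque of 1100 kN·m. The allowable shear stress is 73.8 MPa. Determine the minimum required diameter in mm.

For a solid shaft τ_max = 16T/(πd³), so d = (16T/(π τ_allow))^(1/3) = (16·1.100e6/(π·7.38×10^7))^(1/3) = 0.4234 m.

423 mm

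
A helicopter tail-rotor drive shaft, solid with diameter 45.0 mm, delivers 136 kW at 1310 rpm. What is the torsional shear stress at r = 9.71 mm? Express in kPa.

ω = 2π·1310/60 = 137.2 rad/s, so T = P/ω = 136×10³ / 137.2 = 991.4 N·m.
J = πd⁴/32 = π(0.0450)⁴/32 = 4.026×10^-7 m⁴.
Shear stress varies linearly with radius: τ = T·r/J = 991.4 × 0.00971 / 4.026×10^-7 = 2.391×10^7 Pa.

23900 kPa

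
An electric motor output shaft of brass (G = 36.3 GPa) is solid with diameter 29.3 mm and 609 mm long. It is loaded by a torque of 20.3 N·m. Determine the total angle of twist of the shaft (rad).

J = πd⁴/32 = π(0.0293)⁴/32 = 7.236×10^-8 m⁴.
θ = T·L/(G·J) = 20.30 × 0.609 / (36.3×10⁹ × 7.236×10^-8) = 4.707×10^-3 rad.

0.00471 rad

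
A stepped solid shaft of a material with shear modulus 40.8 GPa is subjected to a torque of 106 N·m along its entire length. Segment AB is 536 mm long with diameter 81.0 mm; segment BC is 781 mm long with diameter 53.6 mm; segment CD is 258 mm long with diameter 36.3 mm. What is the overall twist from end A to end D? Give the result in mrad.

6.77 mrad

J_AB = π(0.0810)⁴/32 = 4.23×10^-6 m⁴; J_BC = π(0.0536)⁴/32 = 8.10×10^-7 m⁴; J_CD = π(0.0363)⁴/32 = 1.70×10^-7 m⁴.
θ = (T/G)·Σ L_i/J_i = (106.0/40.8×10⁹)·(0.536/4.23×10^-6 + 0.781/8.10×10^-7 + 0.258/1.70×10^-7) = 6.766×10^-3 rad.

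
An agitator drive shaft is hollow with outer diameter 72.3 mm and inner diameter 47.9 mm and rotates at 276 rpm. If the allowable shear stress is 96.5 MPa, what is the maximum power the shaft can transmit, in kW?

167 kW

J = π(d_o⁴ − d_i⁴)/32 = π(0.0723⁴ − 0.0479⁴)/32 = 2.166×10^-6 m⁴.
T_max = τ_allow·J/r = 9.65×10^7 × 2.166×10^-6 / 0.0362 = 5781 N·m.
ω = 2π·276/60 = 28.90 rad/s, so P_max = T_max·ω = 1.671×10^5 W.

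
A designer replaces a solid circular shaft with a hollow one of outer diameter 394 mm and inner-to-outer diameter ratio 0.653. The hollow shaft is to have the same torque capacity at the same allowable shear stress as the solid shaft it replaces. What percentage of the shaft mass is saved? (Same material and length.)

34.4 %

Equal τ_max and T ⇒ the solid shaft needs d_s³ = d_o³(1−k⁴), so d_s = 394·(1−0.653⁴)^(1/3) = 368.5 mm.
Area ratio A_h/A_s = d_o²(1−k²)/d_s² = (1−k²)/(1−k⁴)^(2/3) = 0.6557.
Mass saving = 1 − 0.6557 = 34.4 %.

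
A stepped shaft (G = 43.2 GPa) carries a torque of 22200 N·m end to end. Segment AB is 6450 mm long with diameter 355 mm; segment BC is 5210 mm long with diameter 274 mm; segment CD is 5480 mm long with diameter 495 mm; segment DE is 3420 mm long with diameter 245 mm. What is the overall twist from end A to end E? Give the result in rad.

0.0124 rad

J_AB = π(0.355)⁴/32 = 1.56×10^-3 m⁴; J_BC = π(0.274)⁴/32 = 5.53×10^-4 m⁴; J_CD = π(0.495)⁴/32 = 5.89×10^-3 m⁴; J_DE = π(0.245)⁴/32 = 3.54×10^-4 m⁴.
θ = (T/G)·Σ L_i/J_i = (22200/43.2×10⁹)·(6.45/1.56×10^-3 + 5.21/5.53×10^-4 + 5.48/5.89×10^-3 + 3.42/3.54×10^-4) = 0.01241 rad.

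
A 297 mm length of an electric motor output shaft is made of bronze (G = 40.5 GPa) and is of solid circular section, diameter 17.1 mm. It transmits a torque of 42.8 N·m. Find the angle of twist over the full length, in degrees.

2.14°

J = πd⁴/32 = π(0.0171)⁴/32 = 8.394×10^-9 m⁴.
θ = T·L/(G·J) = 42.80 × 0.297 / (40.5×10⁹ × 8.394×10^-9) = 0.03739 rad.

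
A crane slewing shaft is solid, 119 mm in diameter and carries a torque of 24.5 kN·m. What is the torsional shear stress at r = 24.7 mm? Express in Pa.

3.07e7 Pa

J = πd⁴/32 = π(0.119)⁴/32 = 1.969×10^-5 m⁴.
Shear stress varies linearly with radius: τ = T·r/J = 24500 × 0.0247 / 1.969×10^-5 = 3.074×10^7 Pa.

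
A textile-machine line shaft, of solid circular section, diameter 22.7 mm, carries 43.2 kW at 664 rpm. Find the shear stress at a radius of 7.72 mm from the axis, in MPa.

ω = 2π·664/60 = 69.53 rad/s, so T = P/ω = 43.2×10³ / 69.53 = 621.3 N·m.
J = πd⁴/32 = π(0.0227)⁴/32 = 2.607×10^-8 m⁴.
Shear stress varies linearly with radius: τ = T·r/J = 621.3 × 0.00772 / 2.607×10^-8 = 1.840×10^8 Pa.

184 MPa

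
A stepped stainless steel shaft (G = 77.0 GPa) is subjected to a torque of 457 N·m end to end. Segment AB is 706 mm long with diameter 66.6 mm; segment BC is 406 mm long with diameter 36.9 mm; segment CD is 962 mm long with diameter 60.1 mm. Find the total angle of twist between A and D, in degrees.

1.14°

J_AB = π(0.0666)⁴/32 = 1.93×10^-6 m⁴; J_BC = π(0.0369)⁴/32 = 1.82×10^-7 m⁴; J_CD = π(0.0601)⁴/32 = 1.28×10^-6 m⁴.
θ = (T/G)·Σ L_i/J_i = (457.0/77.0×10⁹)·(0.706/1.93×10^-6 + 0.406/1.82×10^-7 + 0.962/1.28×10^-6) = 0.01987 rad.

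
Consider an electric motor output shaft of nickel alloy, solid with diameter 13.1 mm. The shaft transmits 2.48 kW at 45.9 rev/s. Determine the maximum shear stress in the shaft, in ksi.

2.83 ksi

ω = 2π·45.9 = 288.4 rad/s, so T = P/ω = 2.48×10³ / 288.4 = 8.599 N·m.
J = πd⁴/32 = π(0.0131)⁴/32 = 2.891×10^-9 m⁴.
τ_max = T·r/J = 8.599 × 0.00655 / 2.891×10^-9 = 1.948×10^7 Pa.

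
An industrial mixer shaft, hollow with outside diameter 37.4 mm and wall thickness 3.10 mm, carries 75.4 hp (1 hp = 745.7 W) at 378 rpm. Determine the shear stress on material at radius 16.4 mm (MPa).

ω = 2π·378/60 = 39.58 rad/s, so T = P/ω = 75.4×745.7 / 39.58 = 1420 N·m.
J = π(d_o⁴ − d_i⁴)/32 = π(0.0374⁴ − 0.0312⁴)/32 = 9.905×10^-8 m⁴.
Shear stress varies linearly with radius: τ = T·r/J = 1420 × 0.0164 / 9.905×10^-8 = 2.352×10^8 Pa.

235 MPa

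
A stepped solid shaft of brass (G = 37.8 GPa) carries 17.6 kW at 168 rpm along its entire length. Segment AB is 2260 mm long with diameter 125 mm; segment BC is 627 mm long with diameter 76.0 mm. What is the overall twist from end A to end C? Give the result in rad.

ω = 2π·168/60 = 17.59 rad/s, so T = P/ω = 17.6×10³ / 17.59 = 1000 N·m.
J_AB = π(0.125)⁴/32 = 2.40×10^-5 m⁴; J_BC = π(0.0760)⁴/32 = 3.28×10^-6 m⁴.
θ = (T/G)·Σ L_i/J_i = (1000/37.8×10⁹)·(2.26/2.40×10^-5 + 0.627/3.28×10^-6) = 7.562×10^-3 rad.

0.00756 rad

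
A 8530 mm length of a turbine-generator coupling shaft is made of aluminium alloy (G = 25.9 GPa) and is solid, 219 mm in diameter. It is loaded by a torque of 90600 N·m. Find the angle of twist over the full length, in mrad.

J = πd⁴/32 = π(0.219)⁴/32 = 2.258×10^-4 m⁴.
θ = T·L/(G·J) = 90600 × 8.53 / (25.9×10⁹ × 2.258×10^-4) = 0.1321 rad.

132 mrad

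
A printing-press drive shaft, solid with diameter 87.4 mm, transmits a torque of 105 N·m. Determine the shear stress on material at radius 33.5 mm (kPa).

J = πd⁴/32 = π(0.0874)⁴/32 = 5.729×10^-6 m⁴.
Shear stress varies linearly with radius: τ = T·r/J = 105.0 × 0.0335 / 5.729×10^-6 = 6.140×10^5 Pa.

614 kPa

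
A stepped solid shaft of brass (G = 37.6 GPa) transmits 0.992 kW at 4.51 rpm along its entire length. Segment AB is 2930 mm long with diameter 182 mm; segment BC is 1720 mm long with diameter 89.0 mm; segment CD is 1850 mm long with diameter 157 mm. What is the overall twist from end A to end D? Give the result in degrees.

1.08°

ω = 2π·4.51/60 = 0.4723 rad/s, so T = P/ω = 0.992×10³ / 0.4723 = 2100 N·m.
J_AB = π(0.182)⁴/32 = 1.08×10^-4 m⁴; J_BC = π(0.0890)⁴/32 = 6.16×10^-6 m⁴; J_CD = π(0.157)⁴/32 = 5.96×10^-5 m⁴.
θ = (T/G)·Σ L_i/J_i = (2100/37.6×10⁹)·(2.93/1.08×10^-4 + 1.72/6.16×10^-6 + 1.85/5.96×10^-5) = 0.01885 rad.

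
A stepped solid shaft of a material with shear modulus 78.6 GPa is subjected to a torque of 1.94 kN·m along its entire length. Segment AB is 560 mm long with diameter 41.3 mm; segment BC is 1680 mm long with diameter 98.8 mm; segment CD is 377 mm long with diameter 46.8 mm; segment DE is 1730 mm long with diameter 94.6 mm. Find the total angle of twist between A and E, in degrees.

J_AB = π(0.0413)⁴/32 = 2.86×10^-7 m⁴; J_BC = π(0.0988)⁴/32 = 9.35×10^-6 m⁴; J_CD = π(0.0468)⁴/32 = 4.71×10^-7 m⁴; J_DE = π(0.0946)⁴/32 = 7.86×10^-6 m⁴.
θ = (T/G)·Σ L_i/J_i = (1940/78.6×10⁹)·(0.560/2.86×10^-7 + 1.68/9.35×10^-6 + 0.377/4.71×10^-7 + 1.73/7.86×10^-6) = 0.07801 rad.

4.47°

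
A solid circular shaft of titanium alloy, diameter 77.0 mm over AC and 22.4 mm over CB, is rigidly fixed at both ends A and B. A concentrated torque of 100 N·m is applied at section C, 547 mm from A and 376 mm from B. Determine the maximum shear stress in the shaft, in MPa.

1.10 MPa

Compatibility: T_A·a/J_AC = T_B·b/J_CB with T_A + T_B = T₀.
J_AC = 3.45×10^-6 m⁴, J_CB = 2.47×10^-8 m⁴, so T_A = T₀·(J_AC/a)/((J_AC/a)+(J_CB/b)) = 98.97 N·m, T_B = 1.031 N·m.
τ in each portion: τ_AC = 1.10×10^6 Pa, τ_CB = 4.67×10^5 Pa; maximum is in AC.
τ_max = T_AC·r/J = 98.97·0.0385/3.45×10^-6 = 1.104×10^6 Pa.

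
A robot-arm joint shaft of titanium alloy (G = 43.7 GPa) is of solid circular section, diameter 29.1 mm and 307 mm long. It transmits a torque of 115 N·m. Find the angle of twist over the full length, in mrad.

J = πd⁴/32 = π(0.0291)⁴/32 = 7.040×10^-8 m⁴.
θ = T·L/(G·J) = 115.0 × 0.307 / (43.7×10⁹ × 7.040×10^-8) = 0.01148 rad.

11.5 mrad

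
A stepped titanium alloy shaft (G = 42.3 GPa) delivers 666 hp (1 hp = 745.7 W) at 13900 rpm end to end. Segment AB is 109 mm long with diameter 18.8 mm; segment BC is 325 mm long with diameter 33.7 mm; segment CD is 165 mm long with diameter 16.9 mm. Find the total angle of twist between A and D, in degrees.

14.8°

ω = 2π·13900/60 = 1456 rad/s, so T = P/ω = 666×745.7 / 1456 = 341.2 N·m.
J_AB = π(0.0188)⁴/32 = 1.23×10^-8 m⁴; J_BC = π(0.0337)⁴/32 = 1.27×10^-7 m⁴; J_CD = π(0.0169)⁴/32 = 8.01×10^-9 m⁴.
θ = (T/G)·Σ L_i/J_i = (341.2/42.3×10⁹)·(0.109/1.23×10^-8 + 0.325/1.27×10^-7 + 0.165/8.01×10^-9) = 0.2586 rad.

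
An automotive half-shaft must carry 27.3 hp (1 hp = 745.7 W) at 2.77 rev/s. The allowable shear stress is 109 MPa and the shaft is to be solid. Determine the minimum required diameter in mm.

37.9 mm

ω = 2π·2.77 = 17.40 rad/s, so T = P/ω = 27.3×745.7 / 17.40 = 1170 N·m.
For a solid shaft τ_max = 16T/(πd³), so d = (16T/(π τ_allow))^(1/3) = (16·1170/(π·1.09×10^8))^(1/3) = 0.03795 m.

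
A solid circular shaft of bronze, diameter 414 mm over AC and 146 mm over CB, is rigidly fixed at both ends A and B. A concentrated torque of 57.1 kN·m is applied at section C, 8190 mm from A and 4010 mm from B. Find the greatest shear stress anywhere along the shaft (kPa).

Compatibility: T_A·a/J_AC = T_B·b/J_CB with T_A + T_B = T₀.
J_AC = 2.88×10^-3 m⁴, J_CB = 4.46×10^-5 m⁴, so T_A = T₀·(J_AC/a)/((J_AC/a)+(J_CB/b)) = 55350 N·m, T_B = 1749 N·m.
τ in each portion: τ_AC = 3.97×10^6 Pa, τ_CB = 2.86×10^6 Pa; maximum is in AC.
τ_max = T_AC·r/J = 55350·0.207/2.88×10^-3 = 3.973×10^6 Pa.

3970 kPa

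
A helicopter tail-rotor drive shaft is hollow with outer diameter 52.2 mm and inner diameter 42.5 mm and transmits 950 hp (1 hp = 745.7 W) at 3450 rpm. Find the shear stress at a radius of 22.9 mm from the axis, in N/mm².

110 N/mm²

ω = 2π·3450/60 = 361.3 rad/s, so T = P/ω = 950×745.7 / 361.3 = 1961 N·m.
J = π(d_o⁴ − d_i⁴)/32 = π(0.0522⁴ − 0.0425⁴)/32 = 4.086×10^-7 m⁴.
Shear stress varies linearly with radius: τ = T·r/J = 1961 × 0.0229 / 4.086×10^-7 = 1.099×10^8 Pa.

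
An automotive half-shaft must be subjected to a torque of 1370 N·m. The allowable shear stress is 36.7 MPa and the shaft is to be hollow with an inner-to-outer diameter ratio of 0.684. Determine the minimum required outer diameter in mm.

For a hollow shaft with d_i/d_o = 0.684: τ_max = 16T/(π d_o³ (1−k⁴)), so d_o = [16T/(π τ_allow (1−k⁴))]^(1/3) = [16·1370/(π·3.67×10^7·0.7811)]^(1/3) = 0.06244 m.

62.4 mm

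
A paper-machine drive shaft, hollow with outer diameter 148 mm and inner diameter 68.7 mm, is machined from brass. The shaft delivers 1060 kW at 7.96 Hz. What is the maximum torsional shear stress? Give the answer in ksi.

5.06 ksi

ω = 2π·7.96 = 50.01 rad/s, so T = P/ω = 1060×10³ / 50.01 = 21190 N·m.
J = π(d_o⁴ − d_i⁴)/32 = π(0.148⁴ − 0.0687⁴)/32 = 4.492×10^-5 m⁴.
τ_max = T·r/J = 21190 × 0.0740 / 4.492×10^-5 = 3.492×10^7 Pa.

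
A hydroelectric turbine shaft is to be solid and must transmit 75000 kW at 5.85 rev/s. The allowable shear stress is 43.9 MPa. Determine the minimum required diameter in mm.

ω = 2π·5.85 = 36.76 rad/s, so T = P/ω = 75000×10³ / 36.76 = 2.040e6 N·m.
For a solid shaft τ_max = 16T/(πd³), so d = (16T/(π τ_allow))^(1/3) = (16·2.040e6/(π·4.39×10^7))^(1/3) = 0.6186 m.

619 mm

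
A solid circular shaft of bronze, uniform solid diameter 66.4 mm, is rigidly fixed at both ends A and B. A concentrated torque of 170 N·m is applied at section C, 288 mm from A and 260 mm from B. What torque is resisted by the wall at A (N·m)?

80.7 N·m

With uniform GJ and both ends fixed, compatibility θ_AC = θ_CB gives T_A·a = T_B·b, together with T_A + T_B = T₀.
T_A = T₀·b/(a+b) = 170.0·260/548.0 = 80.66 N·m; T_B = 89.34 N·m.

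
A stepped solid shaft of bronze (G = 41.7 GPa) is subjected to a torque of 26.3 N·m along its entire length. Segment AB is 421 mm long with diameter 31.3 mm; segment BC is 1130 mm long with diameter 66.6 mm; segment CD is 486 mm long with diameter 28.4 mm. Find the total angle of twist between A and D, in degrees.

J_AB = π(0.0313)⁴/32 = 9.42×10^-8 m⁴; J_BC = π(0.0666)⁴/32 = 1.93×10^-6 m⁴; J_CD = π(0.0284)⁴/32 = 6.39×10^-8 m⁴.
θ = (T/G)·Σ L_i/J_i = (26.30/41.7×10⁹)·(0.421/9.42×10^-8 + 1.13/1.93×10^-6 + 0.486/6.39×10^-8) = 7.986×10^-3 rad.

0.458°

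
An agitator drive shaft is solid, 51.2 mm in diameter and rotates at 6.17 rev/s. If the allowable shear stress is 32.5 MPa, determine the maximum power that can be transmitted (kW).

33.2 kW

J = πd⁴/32 = π(0.0512)⁴/32 = 6.747×10^-7 m⁴.
T_max = τ_allow·J/r = 3.25×10^7 × 6.747×10^-7 / 0.0256 = 856.5 N·m.
ω = 2π·6.17 = 38.77 rad/s, so P_max = T_max·ω = 3.320×10^4 W.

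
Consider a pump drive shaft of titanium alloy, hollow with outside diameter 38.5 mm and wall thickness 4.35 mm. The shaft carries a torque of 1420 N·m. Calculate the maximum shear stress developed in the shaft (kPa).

198000 kPa

J = π(d_o⁴ − d_i⁴)/32 = π(0.0385⁴ − 0.0298⁴)/32 = 1.383×10^-7 m⁴.
τ_max = T·r/J = 1420 × 0.0192 / 1.383×10^-7 = 1.977×10^8 Pa.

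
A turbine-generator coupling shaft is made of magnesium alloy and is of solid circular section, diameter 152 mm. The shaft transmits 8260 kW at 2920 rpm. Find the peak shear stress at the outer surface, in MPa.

ω = 2π·2920/60 = 305.8 rad/s, so T = P/ω = 8260×10³ / 305.8 = 27010 N·m.
J = πd⁴/32 = π(0.152)⁴/32 = 5.241×10^-5 m⁴.
τ_max = T·r/J = 27010 × 0.0760 / 5.241×10^-5 = 3.917×10^7 Pa.

39.2 MPa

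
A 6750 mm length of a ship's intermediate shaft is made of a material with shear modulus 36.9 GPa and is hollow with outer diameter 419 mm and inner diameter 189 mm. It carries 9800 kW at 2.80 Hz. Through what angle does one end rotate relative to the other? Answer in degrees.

2.01°

ω = 2π·2.80 = 17.59 rad/s, so T = P/ω = 9800×10³ / 17.59 = 557000 N·m.
J = π(d_o⁴ − d_i⁴)/32 = π(0.419⁴ − 0.189⁴)/32 = 2.901×10^-3 m⁴.
θ = T·L/(G·J) = 557000 × 6.75 / (36.9×10⁹ × 2.901×10^-3) = 0.03513 rad.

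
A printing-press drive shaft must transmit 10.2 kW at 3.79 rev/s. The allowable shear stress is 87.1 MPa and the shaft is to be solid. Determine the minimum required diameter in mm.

29.3 mm

ω = 2π·3.79 = 23.81 rad/s, so T = P/ω = 10.2×10³ / 23.81 = 428.3 N·m.
For a solid shaft τ_max = 16T/(πd³), so d = (16T/(π τ_allow))^(1/3) = (16·428.3/(π·8.71×10^7))^(1/3) = 0.02926 m.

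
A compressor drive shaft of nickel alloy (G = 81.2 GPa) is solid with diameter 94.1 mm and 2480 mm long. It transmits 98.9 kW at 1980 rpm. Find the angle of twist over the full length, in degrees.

0.108°

ω = 2π·1980/60 = 207.3 rad/s, so T = P/ω = 98.9×10³ / 207.3 = 477.0 N·m.
J = πd⁴/32 = π(0.0941)⁴/32 = 7.698×10^-6 m⁴.
θ = T·L/(G·J) = 477.0 × 2.48 / (81.2×10⁹ × 7.698×10^-6) = 1.893×10^-3 rad.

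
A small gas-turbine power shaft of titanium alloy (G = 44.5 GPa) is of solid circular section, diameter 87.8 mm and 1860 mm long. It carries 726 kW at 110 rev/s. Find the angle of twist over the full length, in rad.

0.00753 rad

ω = 2π·110 = 691.2 rad/s, so T = P/ω = 726×10³ / 691.2 = 1050 N·m.
J = πd⁴/32 = π(0.0878)⁴/32 = 5.834×10^-6 m⁴.
θ = T·L/(G·J) = 1050 × 1.86 / (44.5×10⁹ × 5.834×10^-6) = 7.526×10^-3 rad.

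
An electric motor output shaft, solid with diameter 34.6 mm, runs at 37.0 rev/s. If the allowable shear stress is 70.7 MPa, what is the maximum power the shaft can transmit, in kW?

J = πd⁴/32 = π(0.0346)⁴/32 = 1.407×10^-7 m⁴.
T_max = τ_allow·J/r = 7.07×10^7 × 1.407×10^-7 / 0.0173 = 575.0 N·m.
ω = 2π·37.0 = 232.5 rad/s, so P_max = T_max·ω = 1.337×10^5 W.

134 kW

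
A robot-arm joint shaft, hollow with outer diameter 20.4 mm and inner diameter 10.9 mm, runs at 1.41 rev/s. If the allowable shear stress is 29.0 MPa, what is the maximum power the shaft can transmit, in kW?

J = π(d_o⁴ − d_i⁴)/32 = π(0.0204⁴ − 0.0109⁴)/32 = 1.562×10^-8 m⁴.
T_max = τ_allow·J/r = 2.90×10^7 × 1.562×10^-8 / 0.0102 = 44.40 N·m.
ω = 2π·1.41 = 8.859 rad/s, so P_max = T_max·ω = 393.4 W.

0.393 kW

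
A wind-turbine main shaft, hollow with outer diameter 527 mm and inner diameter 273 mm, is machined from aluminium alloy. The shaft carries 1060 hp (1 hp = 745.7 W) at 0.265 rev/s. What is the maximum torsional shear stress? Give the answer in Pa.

ω = 2π·0.265 = 1.665 rad/s, so T = P/ω = 1060×745.7 / 1.665 = 474700 N·m.
J = π(d_o⁴ − d_i⁴)/32 = π(0.527⁴ − 0.273⁴)/32 = 7.027×10^-3 m⁴.
τ_max = T·r/J = 474700 × 0.264 / 7.027×10^-3 = 1.780×10^7 Pa.

1.78e7 Pa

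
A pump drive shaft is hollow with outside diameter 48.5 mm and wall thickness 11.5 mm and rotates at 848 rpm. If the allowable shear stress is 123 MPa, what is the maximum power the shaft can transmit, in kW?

226 kW

J = π(d_o⁴ − d_i⁴)/32 = π(0.0485⁴ − 0.0255⁴)/32 = 5.017×10^-7 m⁴.
T_max = τ_allow·J/r = 1.23×10^8 × 5.017×10^-7 / 0.0243 = 2545 N·m.
ω = 2π·848/60 = 88.80 rad/s, so P_max = T_max·ω = 2.260×10^5 W.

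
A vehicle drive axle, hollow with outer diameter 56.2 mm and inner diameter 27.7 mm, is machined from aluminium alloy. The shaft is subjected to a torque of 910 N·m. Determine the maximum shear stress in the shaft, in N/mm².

J = π(d_o⁴ − d_i⁴)/32 = π(0.0562⁴ − 0.0277⁴)/32 = 9.216×10^-7 m⁴.
τ_max = T·r/J = 910.0 × 0.0281 / 9.216×10^-7 = 2.775×10^7 Pa.

27.7 N/mm²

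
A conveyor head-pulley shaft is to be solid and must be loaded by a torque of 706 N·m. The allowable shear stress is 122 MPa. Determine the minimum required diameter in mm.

For a solid shaft τ_max = 16T/(πd³), so d = (16T/(π τ_allow))^(1/3) = (16·706.0/(π·1.22×10^8))^(1/3) = 0.03089 m.

30.9 mm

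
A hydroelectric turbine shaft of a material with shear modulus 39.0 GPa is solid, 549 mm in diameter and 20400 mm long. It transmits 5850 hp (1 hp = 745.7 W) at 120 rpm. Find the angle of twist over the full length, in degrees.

1.17°

ω = 2π·120/60 = 12.57 rad/s, so T = P/ω = 5850×745.7 / 12.57 = 347100 N·m.
J = πd⁴/32 = π(0.549)⁴/32 = 8.918×10^-3 m⁴.
θ = T·L/(G·J) = 347100 × 20.4 / (39.0×10⁹ × 8.918×10^-3) = 0.02036 rad.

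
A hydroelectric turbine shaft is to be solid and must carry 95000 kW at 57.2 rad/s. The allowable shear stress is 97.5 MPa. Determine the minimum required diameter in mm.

ω = 57.2 rad/s, so T = P/ω = 95000×10³ / 57.20 = 1.661e6 N·m.
For a solid shaft τ_max = 16T/(πd³), so d = (16T/(π τ_allow))^(1/3) = (16·1.661e6/(π·9.75×10^7))^(1/3) = 0.4427 m.

443 mm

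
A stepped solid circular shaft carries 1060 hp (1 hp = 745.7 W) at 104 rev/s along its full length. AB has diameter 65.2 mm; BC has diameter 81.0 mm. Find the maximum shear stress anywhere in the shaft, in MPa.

ω = 2π·104 = 653.5 rad/s, so T = P/ω = 1060×745.7 / 653.5 = 1210 N·m.
Under the same torque, τ_max = 16T/(πd³) is largest where d is smallest — segment AB (d = 65.2 mm).
τ_max = 16·1210/(π·(0.0652)³) = 2.223×10^7 Pa.

22.2 MPa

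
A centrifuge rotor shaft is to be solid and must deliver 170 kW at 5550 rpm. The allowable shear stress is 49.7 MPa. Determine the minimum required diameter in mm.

31.1 mm

ω = 2π·5550/60 = 581.2 rad/s, so T = P/ω = 170×10³ / 581.2 = 292.5 N·m.
For a solid shaft τ_max = 16T/(πd³), so d = (16T/(π τ_allow))^(1/3) = (16·292.5/(π·4.97×10^7))^(1/3) = 0.03106 m.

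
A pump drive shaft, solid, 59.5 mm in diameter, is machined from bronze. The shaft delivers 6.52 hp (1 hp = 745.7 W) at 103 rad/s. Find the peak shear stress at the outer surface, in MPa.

1.14 MPa

ω = 103 rad/s, so T = P/ω = 6.52×745.7 / 103.0 = 47.20 N·m.
J = πd⁴/32 = π(0.0595)⁴/32 = 1.230×10^-6 m⁴.
τ_max = T·r/J = 47.20 × 0.0297 / 1.230×10^-6 = 1.141×10^6 Pa.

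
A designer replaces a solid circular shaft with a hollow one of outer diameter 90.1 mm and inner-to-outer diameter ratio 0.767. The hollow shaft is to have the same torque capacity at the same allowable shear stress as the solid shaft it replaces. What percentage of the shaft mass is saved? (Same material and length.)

Equal τ_max and T ⇒ the solid shaft needs d_s³ = d_o³(1−k⁴), so d_s = 90.1·(1−0.767⁴)^(1/3) = 78.20 mm.
Area ratio A_h/A_s = d_o²(1−k²)/d_s² = (1−k²)/(1−k⁴)^(2/3) = 0.5465.
Mass saving = 1 − 0.5465 = 45.4 %.

45.4 %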